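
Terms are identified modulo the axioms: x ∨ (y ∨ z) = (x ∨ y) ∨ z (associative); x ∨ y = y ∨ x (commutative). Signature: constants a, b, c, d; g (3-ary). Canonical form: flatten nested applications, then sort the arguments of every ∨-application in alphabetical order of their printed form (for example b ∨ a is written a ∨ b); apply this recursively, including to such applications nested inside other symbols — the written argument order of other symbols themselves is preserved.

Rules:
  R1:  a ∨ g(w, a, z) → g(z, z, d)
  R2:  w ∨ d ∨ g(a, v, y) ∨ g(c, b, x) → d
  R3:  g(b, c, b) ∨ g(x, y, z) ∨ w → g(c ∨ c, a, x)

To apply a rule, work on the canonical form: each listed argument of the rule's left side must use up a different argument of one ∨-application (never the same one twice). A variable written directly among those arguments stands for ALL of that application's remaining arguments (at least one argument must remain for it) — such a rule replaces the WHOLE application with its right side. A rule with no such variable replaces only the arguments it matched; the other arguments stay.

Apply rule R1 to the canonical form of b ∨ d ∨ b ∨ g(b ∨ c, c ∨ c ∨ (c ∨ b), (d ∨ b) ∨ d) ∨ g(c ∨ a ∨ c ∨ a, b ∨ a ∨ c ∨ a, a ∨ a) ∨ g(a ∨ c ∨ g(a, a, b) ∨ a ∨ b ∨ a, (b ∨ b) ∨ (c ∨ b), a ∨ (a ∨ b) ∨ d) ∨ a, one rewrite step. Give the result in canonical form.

Answer: a ∨ b ∨ b ∨ d ∨ g(a ∨ a ∨ b ∨ c ∨ g(b, b, d), b ∨ b ∨ b ∨ c, a ∨ a ∨ b ∨ d) ∨ g(a ∨ a ∨ c ∨ c, a ∨ a ∨ b ∨ c, a ∨ a) ∨ g(b ∨ c, b ∨ c ∨ c ∨ c, b ∨ d ∨ d)

Derivation:
Canonical form:  a ∨ b ∨ b ∨ d ∨ g(a ∨ a ∨ a ∨ b ∨ c ∨ g(a, a, b), b ∨ b ∨ b ∨ c, a ∨ a ∨ b ∨ d) ∨ g(a ∨ a ∨ c ∨ c, a ∨ a ∨ b ∨ c, a ∨ a) ∨ g(b ∨ c, b ∨ c ∨ c ∨ c, b ∨ d ∨ d)
Match R1:  consume a, g(a, a, b);  w := a, z := b
Result:  a ∨ b ∨ b ∨ d ∨ g(a ∨ a ∨ b ∨ c ∨ g(b, b, d), b ∨ b ∨ b ∨ c, a ∨ a ∨ b ∨ d) ∨ g(a ∨ a ∨ c ∨ c, a ∨ a ∨ b ∨ c, a ∨ a) ∨ g(b ∨ c, b ∨ c ∨ c ∨ c, b ∨ d ∨ d)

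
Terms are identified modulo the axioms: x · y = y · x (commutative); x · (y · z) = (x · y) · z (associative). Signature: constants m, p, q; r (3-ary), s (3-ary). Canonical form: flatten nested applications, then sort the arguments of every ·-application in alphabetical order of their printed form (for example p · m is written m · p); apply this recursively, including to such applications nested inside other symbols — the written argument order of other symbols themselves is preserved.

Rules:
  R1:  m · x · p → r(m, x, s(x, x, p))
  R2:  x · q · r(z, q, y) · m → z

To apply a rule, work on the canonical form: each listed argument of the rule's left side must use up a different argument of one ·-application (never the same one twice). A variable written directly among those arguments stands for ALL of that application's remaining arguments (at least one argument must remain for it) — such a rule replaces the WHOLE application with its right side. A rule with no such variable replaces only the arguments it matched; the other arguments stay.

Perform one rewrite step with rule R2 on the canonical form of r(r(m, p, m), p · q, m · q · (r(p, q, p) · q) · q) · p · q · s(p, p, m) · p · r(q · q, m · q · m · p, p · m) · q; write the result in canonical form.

Answer: p · p · q · q · r(q · q, m · m · p · q, m · p) · r(r(m, p, m), p · q, p) · s(p, p, m)

Derivation:
Canonical form:  p · p · q · q · r(q · q, m · m · p · q, m · p) · r(r(m, p, m), p · q, m · q · q · q · r(p, q, p)) · s(p, p, m)
Apply R2:  consuming m, q, r(p, q, p);  x := q · q, y := p, z := p
The variable takes the whole remainder — replace the entire application.
New term:  p · p · q · q · r(q · q, m · m · p · q, m · p) · r(r(m, p, m), p · q, p) · s(p, p, m)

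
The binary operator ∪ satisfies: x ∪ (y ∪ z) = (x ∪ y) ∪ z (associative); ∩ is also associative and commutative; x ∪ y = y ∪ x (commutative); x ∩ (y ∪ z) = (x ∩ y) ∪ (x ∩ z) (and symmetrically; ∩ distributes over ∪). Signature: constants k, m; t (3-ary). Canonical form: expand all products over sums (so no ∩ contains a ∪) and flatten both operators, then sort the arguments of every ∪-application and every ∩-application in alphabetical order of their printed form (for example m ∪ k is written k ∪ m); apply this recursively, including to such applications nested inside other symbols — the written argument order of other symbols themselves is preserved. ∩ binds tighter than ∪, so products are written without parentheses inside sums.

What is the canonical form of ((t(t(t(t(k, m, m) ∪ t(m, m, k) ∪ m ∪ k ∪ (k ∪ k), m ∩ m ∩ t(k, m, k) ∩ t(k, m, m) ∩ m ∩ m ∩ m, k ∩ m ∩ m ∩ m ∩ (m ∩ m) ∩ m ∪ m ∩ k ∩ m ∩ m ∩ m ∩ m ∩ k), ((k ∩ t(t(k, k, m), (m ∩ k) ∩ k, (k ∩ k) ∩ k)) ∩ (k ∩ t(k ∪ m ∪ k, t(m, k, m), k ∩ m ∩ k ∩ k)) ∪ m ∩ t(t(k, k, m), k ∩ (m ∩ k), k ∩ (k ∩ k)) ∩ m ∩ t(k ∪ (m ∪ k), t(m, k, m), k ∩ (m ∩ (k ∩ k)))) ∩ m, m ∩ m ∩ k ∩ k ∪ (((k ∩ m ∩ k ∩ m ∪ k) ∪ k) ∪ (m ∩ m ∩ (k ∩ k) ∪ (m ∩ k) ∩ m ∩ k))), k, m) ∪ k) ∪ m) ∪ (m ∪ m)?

Distribute:  t(t(t(k ∪ k ∪ k ∪ m ∪ t(k, m, m) ∪ t(m, m, k), m ∩ m ∩ m ∩ m ∩ m ∩ t(k, m, k) ∩ t(k, m, m), k ∩ k ∩ m ∩ m ∩ m ∩ m ∩ m ∪ k ∩ m ∩ m ∩ m ∩ m ∩ m ∩ m), k ∩ k ∩ m ∩ t(k ∪ k ∪ m, t(m, k, m), k ∩ k ∩ k ∩ m) ∩ t(t(k, k, m), k ∩ k ∩ m, k ∩ k ∩ k) ∪ m ∩ m ∩ m ∩ t(k ∪ k ∪ m, t(m, k, m), k ∩ k ∩ k ∩ m) ∩ t(t(k, k, m), k ∩ k ∩ m, k ∩ k ∩ k), k ∪ k ∪ k ∩ k ∩ m ∩ m ∪ k ∩ k ∩ m ∩ m ∪ k ∩ k ∩ m ∩ m ∪ k ∩ k ∩ m ∩ m), k, m) ∪ k ∪ m ∪ m ∪ m
Sort arguments:  k ∪ m ∪ m ∪ m ∪ t(t(t(k ∪ k ∪ k ∪ m ∪ t(k, m, m) ∪ t(m, m, k), m ∩ m ∩ m ∩ m ∩ m ∩ t(k, m, k) ∩ t(k, m, m), k ∩ k ∩ m ∩ m ∩ m ∩ m ∩ m ∪ k ∩ m ∩ m ∩ m ∩ m ∩ m ∩ m), k ∩ k ∩ m ∩ t(k ∪ k ∪ m, t(m, k, m), k ∩ k ∩ k ∩ m) ∩ t(t(k, k, m), k ∩ k ∩ m, k ∩ k ∩ k) ∪ m ∩ m ∩ m ∩ t(k ∪ k ∪ m, t(m, k, m), k ∩ k ∩ k ∩ m) ∩ t(t(k, k, m), k ∩ k ∩ m, k ∩ k ∩ k), k ∪ k ∪ k ∩ k ∩ m ∩ m ∪ k ∩ k ∩ m ∩ m ∪ k ∩ k ∩ m ∩ m ∪ k ∩ k ∩ m ∩ m), k, m)

Answer: k ∪ m ∪ m ∪ m ∪ t(t(t(k ∪ k ∪ k ∪ m ∪ t(k, m, m) ∪ t(m, m, k), m ∩ m ∩ m ∩ m ∩ m ∩ t(k, m, k) ∩ t(k, m, m), k ∩ k ∩ m ∩ m ∩ m ∩ m ∩ m ∪ k ∩ m ∩ m ∩ m ∩ m ∩ m ∩ m), k ∩ k ∩ m ∩ t(k ∪ k ∪ m, t(m, k, m), k ∩ k ∩ k ∩ m) ∩ t(t(k, k, m), k ∩ k ∩ m, k ∩ k ∩ k) ∪ m ∩ m ∩ m ∩ t(k ∪ k ∪ m, t(m, k, m), k ∩ k ∩ k ∩ m) ∩ t(t(k, k, m), k ∩ k ∩ m, k ∩ k ∩ k), k ∪ k ∪ k ∩ k ∩ m ∩ m ∪ k ∩ k ∩ m ∩ m ∪ k ∩ k ∩ m ∩ m ∪ k ∩ k ∩ m ∩ m), k, m)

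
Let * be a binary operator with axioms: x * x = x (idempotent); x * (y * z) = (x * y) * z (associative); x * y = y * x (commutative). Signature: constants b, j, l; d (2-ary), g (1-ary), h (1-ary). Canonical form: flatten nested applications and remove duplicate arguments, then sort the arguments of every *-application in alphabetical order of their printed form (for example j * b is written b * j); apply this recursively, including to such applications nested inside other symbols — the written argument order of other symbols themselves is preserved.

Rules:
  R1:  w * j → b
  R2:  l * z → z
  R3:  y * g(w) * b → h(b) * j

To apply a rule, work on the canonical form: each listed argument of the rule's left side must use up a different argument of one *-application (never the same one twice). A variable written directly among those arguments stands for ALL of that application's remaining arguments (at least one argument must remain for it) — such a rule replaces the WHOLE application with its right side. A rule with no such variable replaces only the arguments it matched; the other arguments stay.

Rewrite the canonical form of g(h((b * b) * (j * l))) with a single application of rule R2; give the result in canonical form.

Answer: g(h(b * j))

Derivation:
Canonical form:  g(h(b * j * l))
R2 matches:  uses l;  z := b * j
The extension variable absorbs all remaining arguments, so the whole application is rewritten.
New term:  g(h(b * j))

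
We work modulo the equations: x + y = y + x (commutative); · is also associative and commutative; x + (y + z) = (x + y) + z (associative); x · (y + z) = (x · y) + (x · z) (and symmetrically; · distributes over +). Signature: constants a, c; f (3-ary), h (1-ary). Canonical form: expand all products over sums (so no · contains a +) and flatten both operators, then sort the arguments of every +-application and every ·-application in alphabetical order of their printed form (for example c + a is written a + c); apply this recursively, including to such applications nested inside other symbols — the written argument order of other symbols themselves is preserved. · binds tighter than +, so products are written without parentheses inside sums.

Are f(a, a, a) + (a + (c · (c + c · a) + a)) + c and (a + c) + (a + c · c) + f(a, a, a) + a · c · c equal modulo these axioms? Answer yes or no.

Answer: yes — both canonical forms are a + a + a · c · c + c + c · c + f(a, a, a)

Derivation:
Left:  f(a, a, a) + (a + (c · (c + c · a) + a)) + c
  Distribute:  f(a, a, a) + a + c · c + a · c · c + a + c
  Sort arguments:  a + a + a · c · c + c + c · c + f(a, a, a)
Right:  (a + c) + (a + c · c) + f(a, a, a) + a · c · c
  Un-nest:  a + c + a + c · c + f(a, a, a) + a · c · c
  Sort arguments:  a + a + a · c · c + c + c · c + f(a, a, a)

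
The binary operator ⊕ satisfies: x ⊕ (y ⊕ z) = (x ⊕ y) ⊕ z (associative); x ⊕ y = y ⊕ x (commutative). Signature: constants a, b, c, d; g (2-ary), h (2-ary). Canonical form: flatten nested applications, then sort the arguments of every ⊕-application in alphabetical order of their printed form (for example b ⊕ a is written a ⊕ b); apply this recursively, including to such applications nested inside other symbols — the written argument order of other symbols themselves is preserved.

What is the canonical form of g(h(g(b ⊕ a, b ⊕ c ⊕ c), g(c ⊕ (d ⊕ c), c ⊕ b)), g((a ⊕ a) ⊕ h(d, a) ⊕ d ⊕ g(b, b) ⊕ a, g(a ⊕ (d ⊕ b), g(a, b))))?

Answer: g(h(g(a ⊕ b, b ⊕ c ⊕ c), g(c ⊕ c ⊕ d, b ⊕ c)), g(a ⊕ a ⊕ a ⊕ d ⊕ g(b, b) ⊕ h(d, a), g(a ⊕ b ⊕ d, g(a, b))))

Derivation:
Descend into:  (a ⊕ a) ⊕ h(d, a) ⊕ d ⊕ g(b, b) ⊕ a
Un-nest:  a ⊕ a ⊕ h(d, a) ⊕ d ⊕ g(b, b) ⊕ a
Order the arguments:  a ⊕ a ⊕ a ⊕ d ⊕ g(b, b) ⊕ h(d, a)
Rebuild:  g(h(g(a ⊕ b, b ⊕ c ⊕ c), g(c ⊕ c ⊕ d, b ⊕ c)), g(a ⊕ a ⊕ a ⊕ d ⊕ g(b, b) ⊕ h(d, a), g(a ⊕ b ⊕ d, g(a, b))))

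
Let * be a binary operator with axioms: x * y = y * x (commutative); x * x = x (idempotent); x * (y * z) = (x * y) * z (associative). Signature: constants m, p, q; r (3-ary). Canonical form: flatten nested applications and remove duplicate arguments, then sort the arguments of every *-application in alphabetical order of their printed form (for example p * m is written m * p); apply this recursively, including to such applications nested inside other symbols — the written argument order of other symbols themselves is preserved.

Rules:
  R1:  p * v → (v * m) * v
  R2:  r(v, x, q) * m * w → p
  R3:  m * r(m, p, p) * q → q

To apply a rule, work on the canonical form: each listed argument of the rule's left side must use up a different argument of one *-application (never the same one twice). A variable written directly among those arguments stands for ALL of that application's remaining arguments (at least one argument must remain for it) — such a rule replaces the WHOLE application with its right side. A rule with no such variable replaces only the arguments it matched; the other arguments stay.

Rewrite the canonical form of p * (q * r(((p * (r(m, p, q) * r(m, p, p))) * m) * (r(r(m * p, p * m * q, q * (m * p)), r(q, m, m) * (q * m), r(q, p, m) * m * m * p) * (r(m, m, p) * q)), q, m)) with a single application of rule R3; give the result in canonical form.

Answer: p * q * r(p * q * r(m, m, p) * r(m, p, q) * r(r(m * p, m * p * q, m * p * q), m * q * r(q, m, m), m * p * r(q, p, m)), q, m)

Derivation:
Canonical form:  p * q * r(m * p * q * r(m, m, p) * r(m, p, p) * r(m, p, q) * r(r(m * p, m * p * q, m * p * q), m * q * r(q, m, m), m * p * r(q, p, m)), q, m)
Apply R3:  consuming m, q, r(m, p, p)
Giving:  p * q * r(p * q * r(m, m, p) * r(m, p, q) * r(r(m * p, m * p * q, m * p * q), m * q * r(q, m, m), m * p * r(q, p, m)), q, m)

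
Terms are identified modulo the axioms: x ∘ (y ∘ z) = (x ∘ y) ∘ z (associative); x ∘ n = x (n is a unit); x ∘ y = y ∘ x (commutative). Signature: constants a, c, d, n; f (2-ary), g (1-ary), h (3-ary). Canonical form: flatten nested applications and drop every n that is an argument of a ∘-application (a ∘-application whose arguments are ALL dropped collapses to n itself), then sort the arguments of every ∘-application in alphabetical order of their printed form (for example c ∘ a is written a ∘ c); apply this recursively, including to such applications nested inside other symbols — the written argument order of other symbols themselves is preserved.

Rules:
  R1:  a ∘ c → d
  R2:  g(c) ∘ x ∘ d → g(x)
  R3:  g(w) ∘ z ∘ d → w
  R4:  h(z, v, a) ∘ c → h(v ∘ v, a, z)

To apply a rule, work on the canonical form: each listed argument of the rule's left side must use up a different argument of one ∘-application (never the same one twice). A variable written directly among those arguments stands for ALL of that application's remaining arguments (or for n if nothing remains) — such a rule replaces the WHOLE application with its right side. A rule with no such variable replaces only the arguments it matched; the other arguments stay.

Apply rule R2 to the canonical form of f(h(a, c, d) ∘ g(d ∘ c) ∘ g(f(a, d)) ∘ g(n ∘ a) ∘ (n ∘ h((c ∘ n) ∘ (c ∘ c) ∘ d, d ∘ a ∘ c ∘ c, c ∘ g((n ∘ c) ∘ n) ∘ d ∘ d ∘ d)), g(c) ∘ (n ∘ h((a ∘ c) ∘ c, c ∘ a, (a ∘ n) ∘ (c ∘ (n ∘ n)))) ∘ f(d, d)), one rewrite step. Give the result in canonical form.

Canonical form:  f(g(a) ∘ g(c ∘ d) ∘ g(f(a, d)) ∘ h(a, c, d) ∘ h(c ∘ c ∘ c ∘ d, a ∘ c ∘ c ∘ d, c ∘ d ∘ d ∘ d ∘ g(c)), f(d, d) ∘ g(c) ∘ h(a ∘ c ∘ c, a ∘ c, a ∘ c))
Match R2:  consume d, g(c);  x := c ∘ d ∘ d
Every leftover argument binds to the variable; the entire application is replaced.
Result:  f(g(a) ∘ g(c ∘ d) ∘ g(f(a, d)) ∘ h(a, c, d) ∘ h(c ∘ c ∘ c ∘ d, a ∘ c ∘ c ∘ d, g(c ∘ d ∘ d)), f(d, d) ∘ g(c) ∘ h(a ∘ c ∘ c, a ∘ c, a ∘ c))

Answer: f(g(a) ∘ g(c ∘ d) ∘ g(f(a, d)) ∘ h(a, c, d) ∘ h(c ∘ c ∘ c ∘ d, a ∘ c ∘ c ∘ d, g(c ∘ d ∘ d)), f(d, d) ∘ g(c) ∘ h(a ∘ c ∘ c, a ∘ c, a ∘ c))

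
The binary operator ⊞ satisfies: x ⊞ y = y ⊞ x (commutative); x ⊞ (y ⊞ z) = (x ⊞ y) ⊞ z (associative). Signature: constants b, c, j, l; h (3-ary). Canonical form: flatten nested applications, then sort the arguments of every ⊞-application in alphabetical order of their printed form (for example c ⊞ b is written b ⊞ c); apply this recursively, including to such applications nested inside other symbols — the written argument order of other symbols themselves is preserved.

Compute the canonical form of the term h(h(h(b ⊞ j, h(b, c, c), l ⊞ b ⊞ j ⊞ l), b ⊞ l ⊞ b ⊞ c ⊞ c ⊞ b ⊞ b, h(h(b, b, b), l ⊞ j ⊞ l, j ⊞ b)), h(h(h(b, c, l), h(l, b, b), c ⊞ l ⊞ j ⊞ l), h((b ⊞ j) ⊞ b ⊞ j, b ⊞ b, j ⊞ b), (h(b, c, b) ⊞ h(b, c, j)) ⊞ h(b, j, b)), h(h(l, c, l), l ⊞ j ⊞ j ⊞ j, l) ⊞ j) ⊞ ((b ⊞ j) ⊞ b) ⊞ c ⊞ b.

Un-nest:  h(h(h(b ⊞ j, h(b, c, c), l ⊞ b ⊞ j ⊞ l), b ⊞ l ⊞ b ⊞ c ⊞ c ⊞ b ⊞ b, h(h(b, b, b), l ⊞ j ⊞ l, j ⊞ b)), h(h(h(b, c, l), h(l, b, b), c ⊞ l ⊞ j ⊞ l), h((b ⊞ j) ⊞ b ⊞ j, b ⊞ b, j ⊞ b), (h(b, c, b) ⊞ h(b, c, j)) ⊞ h(b, j, b)), h(h(l, c, l), l ⊞ j ⊞ j ⊞ j, l) ⊞ j) ⊞ b ⊞ j ⊞ b ⊞ c ⊞ b
Inside:  h(h(h(b ⊞ j, h(b, c, c), l ⊞ b ⊞ j ⊞ l), b ⊞ l ⊞ b ⊞ c ⊞ c ⊞ b ⊞ b, h(h(b, b, b), l ⊞ j ⊞ l, j ⊞ b)), h(h(h(b, c, l), h(l, b, b), c ⊞ l ⊞ j ⊞ l), h((b ⊞ j) ⊞ b ⊞ j, b ⊞ b, j ⊞ b), (h(b, c, b) ⊞ h(b, c, j)) ⊞ h(b, j, b)), h(h(l, c, l), l ⊞ j ⊞ j ⊞ j, l) ⊞ j)  →  h(h(h(b ⊞ j, h(b, c, c), b ⊞ j ⊞ l ⊞ l), b ⊞ b ⊞ b ⊞ b ⊞ c ⊞ c ⊞ l, h(h(b, b, b), j ⊞ l ⊞ l, b ⊞ j)), h(h(h(b, c, l), h(l, b, b), c ⊞ j ⊞ l ⊞ l), h(b ⊞ b ⊞ j ⊞ j, b ⊞ b, b ⊞ j), h(b, c, b) ⊞ h(b, c, j) ⊞ h(b, j, b)), h(h(l, c, l), j ⊞ j ⊞ j ⊞ l, l) ⊞ j)
Sort arguments:  b ⊞ b ⊞ b ⊞ c ⊞ h(h(h(b ⊞ j, h(b, c, c), b ⊞ j ⊞ l ⊞ l), b ⊞ b ⊞ b ⊞ b ⊞ c ⊞ c ⊞ l, h(h(b, b, b), j ⊞ l ⊞ l, b ⊞ j)), h(h(h(b, c, l), h(l, b, b), c ⊞ j ⊞ l ⊞ l), h(b ⊞ b ⊞ j ⊞ j, b ⊞ b, b ⊞ j), h(b, c, b) ⊞ h(b, c, j) ⊞ h(b, j, b)), h(h(l, c, l), j ⊞ j ⊞ j ⊞ l, l) ⊞ j) ⊞ j

Answer: b ⊞ b ⊞ b ⊞ c ⊞ h(h(h(b ⊞ j, h(b, c, c), b ⊞ j ⊞ l ⊞ l), b ⊞ b ⊞ b ⊞ b ⊞ c ⊞ c ⊞ l, h(h(b, b, b), j ⊞ l ⊞ l, b ⊞ j)), h(h(h(b, c, l), h(l, b, b), c ⊞ j ⊞ l ⊞ l), h(b ⊞ b ⊞ j ⊞ j, b ⊞ b, b ⊞ j), h(b, c, b) ⊞ h(b, c, j) ⊞ h(b, j, b)), h(h(l, c, l), j ⊞ j ⊞ j ⊞ l, l) ⊞ j) ⊞ j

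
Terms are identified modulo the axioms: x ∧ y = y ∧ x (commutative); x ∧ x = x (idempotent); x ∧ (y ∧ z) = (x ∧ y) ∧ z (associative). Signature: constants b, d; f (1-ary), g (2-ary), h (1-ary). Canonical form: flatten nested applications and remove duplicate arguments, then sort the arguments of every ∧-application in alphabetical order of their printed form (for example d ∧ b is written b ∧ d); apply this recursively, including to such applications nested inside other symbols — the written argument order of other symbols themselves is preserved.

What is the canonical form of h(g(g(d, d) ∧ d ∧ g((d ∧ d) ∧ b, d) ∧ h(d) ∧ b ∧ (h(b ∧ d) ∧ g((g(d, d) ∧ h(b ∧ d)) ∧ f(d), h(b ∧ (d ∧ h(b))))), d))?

Answer: h(g(b ∧ d ∧ g(b ∧ d, d) ∧ g(d, d) ∧ g(f(d) ∧ g(d, d) ∧ h(b ∧ d), h(b ∧ d ∧ h(b))) ∧ h(b ∧ d) ∧ h(d), d))

Derivation:
Descend into:  g(d, d) ∧ d ∧ g((d ∧ d) ∧ b, d) ∧ h(d) ∧ b ∧ (h(b ∧ d) ∧ g((g(d, d) ∧ h(b ∧ d)) ∧ f(d), h(b ∧ (d ∧ h(b)))))
Flatten:  g(d, d) ∧ d ∧ g((d ∧ d) ∧ b, d) ∧ h(d) ∧ b ∧ h(b ∧ d) ∧ g((g(d, d) ∧ h(b ∧ d)) ∧ f(d), h(b ∧ (d ∧ h(b))))
Simplify inside:  g((d ∧ d) ∧ b, d)  →  g(b ∧ d, d)
Canonicalize subterm:  g((g(d, d) ∧ h(b ∧ d)) ∧ f(d), h(b ∧ (d ∧ h(b))))  →  g(f(d) ∧ g(d, d) ∧ h(b ∧ d), h(b ∧ d ∧ h(b)))
Sort:  b ∧ d ∧ g(b ∧ d, d) ∧ g(d, d) ∧ g(f(d) ∧ g(d, d) ∧ h(b ∧ d), h(b ∧ d ∧ h(b))) ∧ h(b ∧ d) ∧ h(d)
Rebuild:  h(g(b ∧ d ∧ g(b ∧ d, d) ∧ g(d, d) ∧ g(f(d) ∧ g(d, d) ∧ h(b ∧ d), h(b ∧ d ∧ h(b))) ∧ h(b ∧ d) ∧ h(d), d))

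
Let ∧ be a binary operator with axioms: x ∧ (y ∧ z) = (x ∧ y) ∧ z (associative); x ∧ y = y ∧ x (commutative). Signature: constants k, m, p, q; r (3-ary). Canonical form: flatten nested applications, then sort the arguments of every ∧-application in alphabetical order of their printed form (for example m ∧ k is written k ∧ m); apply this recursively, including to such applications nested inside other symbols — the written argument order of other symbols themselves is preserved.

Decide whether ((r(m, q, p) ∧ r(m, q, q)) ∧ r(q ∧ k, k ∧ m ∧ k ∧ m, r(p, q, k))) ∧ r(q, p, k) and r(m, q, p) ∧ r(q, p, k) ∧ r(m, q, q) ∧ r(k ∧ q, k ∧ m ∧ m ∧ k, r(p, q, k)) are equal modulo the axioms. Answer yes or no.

Left:  ((r(m, q, p) ∧ r(m, q, q)) ∧ r(q ∧ k, k ∧ m ∧ k ∧ m, r(p, q, k))) ∧ r(q, p, k)
  Un-nest:  r(m, q, p) ∧ r(m, q, q) ∧ r(q ∧ k, k ∧ m ∧ k ∧ m, r(p, q, k)) ∧ r(q, p, k)
  Canonicalize subterm:  r(q ∧ k, k ∧ m ∧ k ∧ m, r(p, q, k))  →  r(k ∧ q, k ∧ k ∧ m ∧ m, r(p, q, k))
  Sort arguments:  r(k ∧ q, k ∧ k ∧ m ∧ m, r(p, q, k)) ∧ r(m, q, p) ∧ r(m, q, q) ∧ r(q, p, k)
Right:  r(m, q, p) ∧ r(q, p, k) ∧ r(m, q, q) ∧ r(k ∧ q, k ∧ m ∧ m ∧ k, r(p, q, k))
  Canonicalize subterm:  r(k ∧ q, k ∧ m ∧ m ∧ k, r(p, q, k))  →  r(k ∧ q, k ∧ k ∧ m ∧ m, r(p, q, k))
  Order the arguments:  r(k ∧ q, k ∧ k ∧ m ∧ m, r(p, q, k)) ∧ r(m, q, p) ∧ r(m, q, q) ∧ r(q, p, k)

Answer: yes — both canonical forms are r(k ∧ q, k ∧ k ∧ m ∧ m, r(p, q, k)) ∧ r(m, q, p) ∧ r(m, q, q) ∧ r(q, p, k)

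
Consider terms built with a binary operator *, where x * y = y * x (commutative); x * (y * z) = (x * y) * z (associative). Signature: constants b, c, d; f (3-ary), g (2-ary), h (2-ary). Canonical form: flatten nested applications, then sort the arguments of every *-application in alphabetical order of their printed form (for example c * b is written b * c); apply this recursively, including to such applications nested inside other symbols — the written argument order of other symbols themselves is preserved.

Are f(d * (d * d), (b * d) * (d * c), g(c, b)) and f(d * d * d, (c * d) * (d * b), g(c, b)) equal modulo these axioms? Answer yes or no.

Left:  f(d * (d * d), (b * d) * (d * c), g(c, b))
  Work inside:  (b * d) * (d * c)
  Merge nested applications:  b * d * d * c
  Order the arguments:  b * c * d * d
  Rebuild:  f(d * d * d, b * c * d * d, g(c, b))
Right:  f(d * d * d, (c * d) * (d * b), g(c, b))
  Focus inside:  (c * d) * (d * b)
  Merge nested applications:  c * d * d * b
  Sort:  b * c * d * d
  Rebuild:  f(d * d * d, b * c * d * d, g(c, b))

Answer: yes — both canonical forms are f(d * d * d, b * c * d * d, g(c, b))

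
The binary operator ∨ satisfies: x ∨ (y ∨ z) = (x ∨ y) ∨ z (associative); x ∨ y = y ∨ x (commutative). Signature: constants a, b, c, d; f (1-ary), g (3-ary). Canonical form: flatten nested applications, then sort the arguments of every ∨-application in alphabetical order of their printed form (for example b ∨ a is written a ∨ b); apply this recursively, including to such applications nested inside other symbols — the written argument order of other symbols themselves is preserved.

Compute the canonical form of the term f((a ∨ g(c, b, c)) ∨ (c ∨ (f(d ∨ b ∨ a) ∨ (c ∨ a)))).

Descend into:  (a ∨ g(c, b, c)) ∨ (c ∨ (f(d ∨ b ∨ a) ∨ (c ∨ a)))
Merge nested applications:  a ∨ g(c, b, c) ∨ c ∨ f(d ∨ b ∨ a) ∨ c ∨ a
Canonicalize subterm:  f(d ∨ b ∨ a)  →  f(a ∨ b ∨ d)
Order the arguments:  a ∨ a ∨ c ∨ c ∨ f(a ∨ b ∨ d) ∨ g(c, b, c)
Rebuild:  f(a ∨ a ∨ c ∨ c ∨ f(a ∨ b ∨ d) ∨ g(c, b, c))

Answer: f(a ∨ a ∨ c ∨ c ∨ f(a ∨ b ∨ d) ∨ g(c, b, c))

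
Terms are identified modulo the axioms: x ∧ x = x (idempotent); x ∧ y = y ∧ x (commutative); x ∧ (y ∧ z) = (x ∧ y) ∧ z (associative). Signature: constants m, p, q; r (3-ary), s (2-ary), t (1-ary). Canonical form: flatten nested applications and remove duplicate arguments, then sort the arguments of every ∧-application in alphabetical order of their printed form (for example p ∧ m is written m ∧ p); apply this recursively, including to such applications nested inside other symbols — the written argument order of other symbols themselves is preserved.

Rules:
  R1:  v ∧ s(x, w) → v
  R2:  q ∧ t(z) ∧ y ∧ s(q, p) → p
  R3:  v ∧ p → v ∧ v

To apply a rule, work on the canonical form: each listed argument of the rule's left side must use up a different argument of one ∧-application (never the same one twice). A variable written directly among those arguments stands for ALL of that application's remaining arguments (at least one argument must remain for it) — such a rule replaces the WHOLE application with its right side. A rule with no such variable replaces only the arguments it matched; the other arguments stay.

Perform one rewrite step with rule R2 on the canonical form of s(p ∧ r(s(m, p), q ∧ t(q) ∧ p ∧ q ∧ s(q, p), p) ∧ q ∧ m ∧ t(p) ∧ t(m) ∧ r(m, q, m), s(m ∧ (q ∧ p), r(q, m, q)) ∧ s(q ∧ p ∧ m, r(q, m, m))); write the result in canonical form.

Answer: s(m ∧ p ∧ q ∧ r(m, q, m) ∧ r(s(m, p), p, p) ∧ t(m) ∧ t(p), s(m ∧ p ∧ q, r(q, m, m)) ∧ s(m ∧ p ∧ q, r(q, m, q)))

Derivation:
Canonical form:  s(m ∧ p ∧ q ∧ r(m, q, m) ∧ r(s(m, p), p ∧ q ∧ s(q, p) ∧ t(q), p) ∧ t(m) ∧ t(p), s(m ∧ p ∧ q, r(q, m, m)) ∧ s(m ∧ p ∧ q, r(q, m, q)))
R2 matches:  uses q, s(q, p), t(q);  y := p, z := q
The extension variable absorbs all remaining arguments, so the whole application is rewritten.
New term:  s(m ∧ p ∧ q ∧ r(m, q, m) ∧ r(s(m, p), p, p) ∧ t(m) ∧ t(p), s(m ∧ p ∧ q, r(q, m, m)) ∧ s(m ∧ p ∧ q, r(q, m, q)))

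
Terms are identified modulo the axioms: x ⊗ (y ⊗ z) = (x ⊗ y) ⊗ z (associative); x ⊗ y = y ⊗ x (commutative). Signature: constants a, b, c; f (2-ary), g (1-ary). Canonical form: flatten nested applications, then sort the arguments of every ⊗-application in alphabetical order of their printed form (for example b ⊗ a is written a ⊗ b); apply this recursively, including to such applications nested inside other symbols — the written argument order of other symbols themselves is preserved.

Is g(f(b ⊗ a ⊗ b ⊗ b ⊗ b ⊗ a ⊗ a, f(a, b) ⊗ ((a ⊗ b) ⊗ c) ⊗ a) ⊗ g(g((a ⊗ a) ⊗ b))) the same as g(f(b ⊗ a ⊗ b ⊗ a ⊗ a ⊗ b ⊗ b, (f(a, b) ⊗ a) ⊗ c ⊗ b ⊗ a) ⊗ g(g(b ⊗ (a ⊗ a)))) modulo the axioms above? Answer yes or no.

Answer: yes — both canonical forms are g(f(a ⊗ a ⊗ a ⊗ b ⊗ b ⊗ b ⊗ b, a ⊗ a ⊗ b ⊗ c ⊗ f(a, b)) ⊗ g(g(a ⊗ a ⊗ b)))

Derivation:
Left:  g(f(b ⊗ a ⊗ b ⊗ b ⊗ b ⊗ a ⊗ a, f(a, b) ⊗ ((a ⊗ b) ⊗ c) ⊗ a) ⊗ g(g((a ⊗ a) ⊗ b)))
  Work inside:  f(b ⊗ a ⊗ b ⊗ b ⊗ b ⊗ a ⊗ a, f(a, b) ⊗ ((a ⊗ b) ⊗ c) ⊗ a) ⊗ g(g((a ⊗ a) ⊗ b))
  Canonicalize subterm:  f(b ⊗ a ⊗ b ⊗ b ⊗ b ⊗ a ⊗ a, f(a, b) ⊗ ((a ⊗ b) ⊗ c) ⊗ a)  →  f(a ⊗ a ⊗ a ⊗ b ⊗ b ⊗ b ⊗ b, a ⊗ a ⊗ b ⊗ c ⊗ f(a, b))
  Simplify inside:  g(g((a ⊗ a) ⊗ b))  →  g(g(a ⊗ a ⊗ b))
  Order the arguments:  f(a ⊗ a ⊗ a ⊗ b ⊗ b ⊗ b ⊗ b, a ⊗ a ⊗ b ⊗ c ⊗ f(a, b)) ⊗ g(g(a ⊗ a ⊗ b))
  Put back:  g(f(a ⊗ a ⊗ a ⊗ b ⊗ b ⊗ b ⊗ b, a ⊗ a ⊗ b ⊗ c ⊗ f(a, b)) ⊗ g(g(a ⊗ a ⊗ b)))
Right:  g(f(b ⊗ a ⊗ b ⊗ a ⊗ a ⊗ b ⊗ b, (f(a, b) ⊗ a) ⊗ c ⊗ b ⊗ a) ⊗ g(g(b ⊗ (a ⊗ a))))
  Work inside:  f(b ⊗ a ⊗ b ⊗ a ⊗ a ⊗ b ⊗ b, (f(a, b) ⊗ a) ⊗ c ⊗ b ⊗ a) ⊗ g(g(b ⊗ (a ⊗ a)))
  Simplify inside:  f(b ⊗ a ⊗ b ⊗ a ⊗ a ⊗ b ⊗ b, (f(a, b) ⊗ a) ⊗ c ⊗ b ⊗ a)  →  f(a ⊗ a ⊗ a ⊗ b ⊗ b ⊗ b ⊗ b, a ⊗ a ⊗ b ⊗ c ⊗ f(a, b))
  Inside:  g(g(b ⊗ (a ⊗ a)))  →  g(g(a ⊗ a ⊗ b))
  Order the arguments:  f(a ⊗ a ⊗ a ⊗ b ⊗ b ⊗ b ⊗ b, a ⊗ a ⊗ b ⊗ c ⊗ f(a, b)) ⊗ g(g(a ⊗ a ⊗ b))
  Rebuild:  g(f(a ⊗ a ⊗ a ⊗ b ⊗ b ⊗ b ⊗ b, a ⊗ a ⊗ b ⊗ c ⊗ f(a, b)) ⊗ g(g(a ⊗ a ⊗ b)))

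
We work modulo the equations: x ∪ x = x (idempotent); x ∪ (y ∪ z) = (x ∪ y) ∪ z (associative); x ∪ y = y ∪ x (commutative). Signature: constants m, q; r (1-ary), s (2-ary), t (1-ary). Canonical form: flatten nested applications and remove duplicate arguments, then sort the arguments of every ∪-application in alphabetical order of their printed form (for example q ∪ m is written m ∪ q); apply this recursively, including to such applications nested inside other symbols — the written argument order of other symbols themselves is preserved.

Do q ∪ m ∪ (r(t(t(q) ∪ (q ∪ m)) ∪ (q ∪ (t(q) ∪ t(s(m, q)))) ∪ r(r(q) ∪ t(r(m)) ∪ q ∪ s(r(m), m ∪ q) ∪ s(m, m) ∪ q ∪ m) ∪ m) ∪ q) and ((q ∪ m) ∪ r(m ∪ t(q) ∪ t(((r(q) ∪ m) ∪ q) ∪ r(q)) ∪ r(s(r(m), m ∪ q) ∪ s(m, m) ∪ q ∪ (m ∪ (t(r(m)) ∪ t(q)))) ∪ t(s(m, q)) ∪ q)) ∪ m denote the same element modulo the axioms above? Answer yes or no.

Left:  q ∪ m ∪ (r(t(t(q) ∪ (q ∪ m)) ∪ (q ∪ (t(q) ∪ t(s(m, q)))) ∪ r(r(q) ∪ t(r(m)) ∪ q ∪ s(r(m), m ∪ q) ∪ s(m, m) ∪ q ∪ m) ∪ m) ∪ q)
  Un-nest:  q ∪ m ∪ r(t(t(q) ∪ (q ∪ m)) ∪ (q ∪ (t(q) ∪ t(s(m, q)))) ∪ r(r(q) ∪ t(r(m)) ∪ q ∪ s(r(m), m ∪ q) ∪ s(m, m) ∪ q ∪ m) ∪ m) ∪ q
  Canonicalize subterm:  r(t(t(q) ∪ (q ∪ m)) ∪ (q ∪ (t(q) ∪ t(s(m, q)))) ∪ r(r(q) ∪ t(r(m)) ∪ q ∪ s(r(m), m ∪ q) ∪ s(m, m) ∪ q ∪ m) ∪ m)  →  r(m ∪ q ∪ r(m ∪ q ∪ r(q) ∪ s(m, m) ∪ s(r(m), m ∪ q) ∪ t(r(m))) ∪ t(m ∪ q ∪ t(q)) ∪ t(q) ∪ t(s(m, q)))
  Deduplicate:  drop duplicate q
  Sort arguments:  m ∪ q ∪ r(m ∪ q ∪ r(m ∪ q ∪ r(q) ∪ s(m, m) ∪ s(r(m), m ∪ q) ∪ t(r(m))) ∪ t(m ∪ q ∪ t(q)) ∪ t(q) ∪ t(s(m, q)))
Right:  ((q ∪ m) ∪ r(m ∪ t(q) ∪ t(((r(q) ∪ m) ∪ q) ∪ r(q)) ∪ r(s(r(m), m ∪ q) ∪ s(m, m) ∪ q ∪ (m ∪ (t(r(m)) ∪ t(q)))) ∪ t(s(m, q)) ∪ q)) ∪ m
  Flatten:  q ∪ m ∪ r(m ∪ t(q) ∪ t(((r(q) ∪ m) ∪ q) ∪ r(q)) ∪ r(s(r(m), m ∪ q) ∪ s(m, m) ∪ q ∪ (m ∪ (t(r(m)) ∪ t(q)))) ∪ t(s(m, q)) ∪ q) ∪ m
  Simplify inside:  r(m ∪ t(q) ∪ t(((r(q) ∪ m) ∪ q) ∪ r(q)) ∪ r(s(r(m), m ∪ q) ∪ s(m, m) ∪ q ∪ (m ∪ (t(r(m)) ∪ t(q)))) ∪ t(s(m, q)) ∪ q)  →  r(m ∪ q ∪ r(m ∪ q ∪ s(m, m) ∪ s(r(m), m ∪ q) ∪ t(q) ∪ t(r(m))) ∪ t(m ∪ q ∪ r(q)) ∪ t(q) ∪ t(s(m, q)))
  Drop duplicates:  drop duplicate m
  Sort:  m ∪ q ∪ r(m ∪ q ∪ r(m ∪ q ∪ s(m, m) ∪ s(r(m), m ∪ q) ∪ t(q) ∪ t(r(m))) ∪ t(m ∪ q ∪ r(q)) ∪ t(q) ∪ t(s(m, q)))

Answer: no — m ∪ q ∪ r(m ∪ q ∪ r(m ∪ q ∪ r(q) ∪ s(m, m) ∪ s(r(m), m ∪ q) ∪ t(r(m))) ∪ t(m ∪ q ∪ t(q)) ∪ t(q) ∪ t(s(m, q))) vs m ∪ q ∪ r(m ∪ q ∪ r(m ∪ q ∪ s(m, m) ∪ s(r(m), m ∪ q) ∪ t(q) ∪ t(r(m))) ∪ t(m ∪ q ∪ r(q)) ∪ t(q) ∪ t(s(m, q)))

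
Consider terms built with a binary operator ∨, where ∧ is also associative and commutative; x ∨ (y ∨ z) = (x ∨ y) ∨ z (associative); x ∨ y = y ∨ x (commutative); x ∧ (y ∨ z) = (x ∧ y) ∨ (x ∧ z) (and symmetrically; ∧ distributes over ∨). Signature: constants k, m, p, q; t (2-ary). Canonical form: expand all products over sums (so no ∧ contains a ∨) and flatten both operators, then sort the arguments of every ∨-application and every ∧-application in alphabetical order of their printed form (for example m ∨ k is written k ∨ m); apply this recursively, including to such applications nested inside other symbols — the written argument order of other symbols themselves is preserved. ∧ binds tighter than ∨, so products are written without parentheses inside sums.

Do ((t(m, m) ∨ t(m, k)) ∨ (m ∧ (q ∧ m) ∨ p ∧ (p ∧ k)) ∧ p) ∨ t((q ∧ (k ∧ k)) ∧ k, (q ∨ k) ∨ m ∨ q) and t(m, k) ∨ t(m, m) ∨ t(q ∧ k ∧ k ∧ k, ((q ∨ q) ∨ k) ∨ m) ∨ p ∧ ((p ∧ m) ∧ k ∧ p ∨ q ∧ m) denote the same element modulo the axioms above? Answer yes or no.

Answer: no — k ∧ p ∧ p ∧ p ∨ m ∧ m ∧ p ∧ q ∨ t(k ∧ k ∧ k ∧ q, k ∨ m ∨ q ∨ q) ∨ t(m, k) ∨ t(m, m) vs k ∧ m ∧ p ∧ p ∧ p ∨ m ∧ p ∧ q ∨ t(k ∧ k ∧ k ∧ q, k ∨ m ∨ q ∨ q) ∨ t(m, k) ∨ t(m, m)

Derivation:
Left:  ((t(m, m) ∨ t(m, k)) ∨ (m ∧ (q ∧ m) ∨ p ∧ (p ∧ k)) ∧ p) ∨ t((q ∧ (k ∧ k)) ∧ k, (q ∨ k) ∨ m ∨ q)
  Expand:  t(m, m) ∨ t(m, k) ∨ m ∧ m ∧ p ∧ q ∨ k ∧ p ∧ p ∧ p ∨ t(k ∧ k ∧ k ∧ q, k ∨ m ∨ q ∨ q)
  Sort:  k ∧ p ∧ p ∧ p ∨ m ∧ m ∧ p ∧ q ∨ t(k ∧ k ∧ k ∧ q, k ∨ m ∨ q ∨ q) ∨ t(m, k) ∨ t(m, m)
Right:  t(m, k) ∨ t(m, m) ∨ t(q ∧ k ∧ k ∧ k, ((q ∨ q) ∨ k) ∨ m) ∨ p ∧ ((p ∧ m) ∧ k ∧ p ∨ q ∧ m)
  Expand:  t(m, k) ∨ t(m, m) ∨ t(k ∧ k ∧ k ∧ q, k ∨ m ∨ q ∨ q) ∨ k ∧ m ∧ p ∧ p ∧ p ∨ m ∧ p ∧ q
  Order the arguments:  k ∧ m ∧ p ∧ p ∧ p ∨ m ∧ p ∧ q ∨ t(k ∧ k ∧ k ∧ q, k ∨ m ∨ q ∨ q) ∨ t(m, k) ∨ t(m, m)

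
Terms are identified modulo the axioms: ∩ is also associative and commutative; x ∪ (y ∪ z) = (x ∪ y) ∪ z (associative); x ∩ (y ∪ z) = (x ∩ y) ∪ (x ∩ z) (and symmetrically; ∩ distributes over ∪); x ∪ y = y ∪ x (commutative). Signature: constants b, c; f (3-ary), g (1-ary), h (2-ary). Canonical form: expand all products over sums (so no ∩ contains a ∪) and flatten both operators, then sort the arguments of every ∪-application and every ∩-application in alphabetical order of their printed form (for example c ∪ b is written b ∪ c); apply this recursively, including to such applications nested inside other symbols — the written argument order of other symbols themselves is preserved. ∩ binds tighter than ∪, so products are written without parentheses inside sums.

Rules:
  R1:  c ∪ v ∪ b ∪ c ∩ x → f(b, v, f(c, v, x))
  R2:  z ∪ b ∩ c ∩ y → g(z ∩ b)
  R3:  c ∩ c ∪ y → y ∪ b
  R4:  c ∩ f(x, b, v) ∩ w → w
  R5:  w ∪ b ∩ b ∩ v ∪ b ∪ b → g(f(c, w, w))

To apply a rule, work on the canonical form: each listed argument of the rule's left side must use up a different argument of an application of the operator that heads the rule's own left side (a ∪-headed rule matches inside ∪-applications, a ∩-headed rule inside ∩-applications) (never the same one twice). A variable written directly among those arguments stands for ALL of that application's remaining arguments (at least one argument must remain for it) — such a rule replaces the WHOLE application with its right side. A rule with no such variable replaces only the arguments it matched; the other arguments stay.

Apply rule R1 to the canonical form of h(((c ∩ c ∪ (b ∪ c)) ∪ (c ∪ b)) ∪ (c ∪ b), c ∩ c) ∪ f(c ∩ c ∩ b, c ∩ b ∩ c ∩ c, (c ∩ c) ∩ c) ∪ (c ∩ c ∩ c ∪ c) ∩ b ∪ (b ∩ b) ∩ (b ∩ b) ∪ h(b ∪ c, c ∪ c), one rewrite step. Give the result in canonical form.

Answer: b ∩ b ∩ b ∩ b ∪ b ∩ c ∪ b ∩ c ∩ c ∩ c ∪ f(b ∩ c ∩ c, b ∩ c ∩ c ∩ c, c ∩ c ∩ c) ∪ h(b ∪ c, c ∪ c) ∪ h(f(b, b ∪ b ∪ c ∪ c, f(c, b ∪ b ∪ c ∪ c, c)), c ∩ c)

Derivation:
Canonical form:  b ∩ b ∩ b ∩ b ∪ b ∩ c ∪ b ∩ c ∩ c ∩ c ∪ f(b ∩ c ∩ c, b ∩ c ∩ c ∩ c, c ∩ c ∩ c) ∪ h(b ∪ b ∪ b ∪ c ∪ c ∪ c ∪ c ∩ c, c ∩ c) ∪ h(b ∪ c, c ∪ c)
R1 matches:  uses b, c, c ∩ c;  v := b ∪ b ∪ c ∪ c, x := c
The extension variable absorbs all remaining arguments, so the whole application is rewritten.
Result:  b ∩ b ∩ b ∩ b ∪ b ∩ c ∪ b ∩ c ∩ c ∩ c ∪ f(b ∩ c ∩ c, b ∩ c ∩ c ∩ c, c ∩ c ∩ c) ∪ h(b ∪ c, c ∪ c) ∪ h(f(b, b ∪ b ∪ c ∪ c, f(c, b ∪ b ∪ c ∪ c, c)), c ∩ c)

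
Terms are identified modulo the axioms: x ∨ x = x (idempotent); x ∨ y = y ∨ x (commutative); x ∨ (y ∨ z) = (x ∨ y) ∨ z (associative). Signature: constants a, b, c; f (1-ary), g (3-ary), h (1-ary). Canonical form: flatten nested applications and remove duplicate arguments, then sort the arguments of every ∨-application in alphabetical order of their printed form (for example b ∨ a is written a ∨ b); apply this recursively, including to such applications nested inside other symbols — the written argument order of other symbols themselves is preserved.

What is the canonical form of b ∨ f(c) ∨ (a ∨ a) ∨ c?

Merge nested applications:  b ∨ f(c) ∨ a ∨ a ∨ c
Idempotence:  drop duplicate a
Sort:  a ∨ b ∨ c ∨ f(c)

Answer: a ∨ b ∨ c ∨ f(c)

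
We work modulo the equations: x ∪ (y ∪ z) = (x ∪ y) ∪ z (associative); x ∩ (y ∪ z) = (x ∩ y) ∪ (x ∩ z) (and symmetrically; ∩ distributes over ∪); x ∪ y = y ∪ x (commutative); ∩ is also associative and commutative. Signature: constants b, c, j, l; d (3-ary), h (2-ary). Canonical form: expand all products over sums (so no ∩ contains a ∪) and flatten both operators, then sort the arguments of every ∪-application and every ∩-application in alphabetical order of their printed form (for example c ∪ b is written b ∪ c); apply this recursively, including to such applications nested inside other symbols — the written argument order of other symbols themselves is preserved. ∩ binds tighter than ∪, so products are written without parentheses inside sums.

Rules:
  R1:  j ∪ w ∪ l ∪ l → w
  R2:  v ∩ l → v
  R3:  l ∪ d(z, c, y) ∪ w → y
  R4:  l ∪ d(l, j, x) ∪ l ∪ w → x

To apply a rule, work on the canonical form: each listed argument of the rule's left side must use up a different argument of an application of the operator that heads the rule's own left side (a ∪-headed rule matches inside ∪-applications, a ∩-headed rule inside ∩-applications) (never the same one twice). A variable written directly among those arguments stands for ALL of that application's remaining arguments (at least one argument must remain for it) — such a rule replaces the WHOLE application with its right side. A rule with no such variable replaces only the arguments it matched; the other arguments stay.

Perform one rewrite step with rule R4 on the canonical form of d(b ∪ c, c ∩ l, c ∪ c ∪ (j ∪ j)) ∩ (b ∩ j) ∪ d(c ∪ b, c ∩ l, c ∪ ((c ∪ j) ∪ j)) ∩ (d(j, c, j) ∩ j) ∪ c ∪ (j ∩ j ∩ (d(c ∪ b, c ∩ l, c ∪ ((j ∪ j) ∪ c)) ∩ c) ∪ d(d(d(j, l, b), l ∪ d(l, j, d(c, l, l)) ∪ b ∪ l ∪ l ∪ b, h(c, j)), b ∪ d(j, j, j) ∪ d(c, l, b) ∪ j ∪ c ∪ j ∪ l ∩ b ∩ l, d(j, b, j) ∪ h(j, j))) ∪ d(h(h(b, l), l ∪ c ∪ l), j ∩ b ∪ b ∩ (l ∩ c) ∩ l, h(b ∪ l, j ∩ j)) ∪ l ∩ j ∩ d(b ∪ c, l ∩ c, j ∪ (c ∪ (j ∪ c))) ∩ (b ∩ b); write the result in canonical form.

Answer: b ∩ b ∩ d(b ∪ c, c ∩ l, c ∪ c ∪ j ∪ j) ∩ j ∩ l ∪ b ∩ d(b ∪ c, c ∩ l, c ∪ c ∪ j ∪ j) ∩ j ∪ c ∪ c ∩ d(b ∪ c, c ∩ l, c ∪ c ∪ j ∪ j) ∩ j ∩ j ∪ d(b ∪ c, c ∩ l, c ∪ c ∪ j ∪ j) ∩ d(j, c, j) ∩ j ∪ d(d(d(j, l, b), d(c, l, l), h(c, j)), b ∪ b ∩ l ∩ l ∪ c ∪ d(c, l, b) ∪ d(j, j, j) ∪ j ∪ j, d(j, b, j) ∪ h(j, j)) ∪ d(h(h(b, l), c ∪ l ∪ l), b ∩ c ∩ l ∩ l ∪ b ∩ j, h(b ∪ l, j ∩ j))

Derivation:
Canonical form:  b ∩ b ∩ d(b ∪ c, c ∩ l, c ∪ c ∪ j ∪ j) ∩ j ∩ l ∪ b ∩ d(b ∪ c, c ∩ l, c ∪ c ∪ j ∪ j) ∩ j ∪ c ∪ c ∩ d(b ∪ c, c ∩ l, c ∪ c ∪ j ∪ j) ∩ j ∩ j ∪ d(b ∪ c, c ∩ l, c ∪ c ∪ j ∪ j) ∩ d(j, c, j) ∩ j ∪ d(d(d(j, l, b), b ∪ b ∪ d(l, j, d(c, l, l)) ∪ l ∪ l ∪ l, h(c, j)), b ∪ b ∩ l ∩ l ∪ c ∪ d(c, l, b) ∪ d(j, j, j) ∪ j ∪ j, d(j, b, j) ∪ h(j, j)) ∪ d(h(h(b, l), c ∪ l ∪ l), b ∩ c ∩ l ∩ l ∪ b ∩ j, h(b ∪ l, j ∩ j))
Match R4:  consume d(l, j, d(c, l, l)), l, l;  w := b ∪ b ∪ l, x := d(c, l, l)
The extension variable absorbs all remaining arguments, so the whole application is rewritten.
Giving:  b ∩ b ∩ d(b ∪ c, c ∩ l, c ∪ c ∪ j ∪ j) ∩ j ∩ l ∪ b ∩ d(b ∪ c, c ∩ l, c ∪ c ∪ j ∪ j) ∩ j ∪ c ∪ c ∩ d(b ∪ c, c ∩ l, c ∪ c ∪ j ∪ j) ∩ j ∩ j ∪ d(b ∪ c, c ∩ l, c ∪ c ∪ j ∪ j) ∩ d(j, c, j) ∩ j ∪ d(d(d(j, l, b), d(c, l, l), h(c, j)), b ∪ b ∩ l ∩ l ∪ c ∪ d(c, l, b) ∪ d(j, j, j) ∪ j ∪ j, d(j, b, j) ∪ h(j, j)) ∪ d(h(h(b, l), c ∪ l ∪ l), b ∩ c ∩ l ∩ l ∪ b ∩ j, h(b ∪ l, j ∩ j))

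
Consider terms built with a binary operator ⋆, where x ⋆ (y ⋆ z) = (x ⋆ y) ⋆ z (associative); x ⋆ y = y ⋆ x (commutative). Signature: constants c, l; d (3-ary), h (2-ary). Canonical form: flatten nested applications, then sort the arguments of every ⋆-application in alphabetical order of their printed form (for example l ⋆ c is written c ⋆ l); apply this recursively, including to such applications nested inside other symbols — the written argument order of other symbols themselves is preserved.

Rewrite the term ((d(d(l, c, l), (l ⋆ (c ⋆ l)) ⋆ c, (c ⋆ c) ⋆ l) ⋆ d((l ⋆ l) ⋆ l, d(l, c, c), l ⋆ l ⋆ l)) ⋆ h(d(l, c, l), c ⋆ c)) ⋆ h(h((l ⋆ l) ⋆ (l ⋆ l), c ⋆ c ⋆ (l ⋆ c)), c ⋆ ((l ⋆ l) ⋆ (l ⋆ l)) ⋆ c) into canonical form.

Answer: d(d(l, c, l), c ⋆ c ⋆ l ⋆ l, c ⋆ c ⋆ l) ⋆ d(l ⋆ l ⋆ l, d(l, c, c), l ⋆ l ⋆ l) ⋆ h(d(l, c, l), c ⋆ c) ⋆ h(h(l ⋆ l ⋆ l ⋆ l, c ⋆ c ⋆ c ⋆ l), c ⋆ c ⋆ l ⋆ l ⋆ l ⋆ l)

Derivation:
Un-nest:  d(d(l, c, l), (l ⋆ (c ⋆ l)) ⋆ c, (c ⋆ c) ⋆ l) ⋆ d((l ⋆ l) ⋆ l, d(l, c, c), l ⋆ l ⋆ l) ⋆ h(d(l, c, l), c ⋆ c) ⋆ h(h((l ⋆ l) ⋆ (l ⋆ l), c ⋆ c ⋆ (l ⋆ c)), c ⋆ ((l ⋆ l) ⋆ (l ⋆ l)) ⋆ c)
Canonicalize subterm:  d(d(l, c, l), (l ⋆ (c ⋆ l)) ⋆ c, (c ⋆ c) ⋆ l)  →  d(d(l, c, l), c ⋆ c ⋆ l ⋆ l, c ⋆ c ⋆ l)
Inside:  d((l ⋆ l) ⋆ l, d(l, c, c), l ⋆ l ⋆ l)  →  d(l ⋆ l ⋆ l, d(l, c, c), l ⋆ l ⋆ l)
Canonicalize subterm:  h(h((l ⋆ l) ⋆ (l ⋆ l), c ⋆ c ⋆ (l ⋆ c)), c ⋆ ((l ⋆ l) ⋆ (l ⋆ l)) ⋆ c)  →  h(h(l ⋆ l ⋆ l ⋆ l, c ⋆ c ⋆ c ⋆ l), c ⋆ c ⋆ l ⋆ l ⋆ l ⋆ l)
Order the arguments:  d(d(l, c, l), c ⋆ c ⋆ l ⋆ l, c ⋆ c ⋆ l) ⋆ d(l ⋆ l ⋆ l, d(l, c, c), l ⋆ l ⋆ l) ⋆ h(d(l, c, l), c ⋆ c) ⋆ h(h(l ⋆ l ⋆ l ⋆ l, c ⋆ c ⋆ c ⋆ l), c ⋆ c ⋆ l ⋆ l ⋆ l ⋆ l)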